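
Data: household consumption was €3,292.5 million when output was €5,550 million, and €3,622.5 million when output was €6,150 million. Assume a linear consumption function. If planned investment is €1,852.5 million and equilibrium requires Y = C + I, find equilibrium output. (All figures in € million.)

Y = 4650

MPC = (3622.5 − 3292.5)/(6150 − 5550) = 330/600 = 0.55
a = 3292.5 − 0.55(5550) = 240
Equilibrium: Y = 240 + 0.55Y + 1852.5
0.45Y = 2092.5, so Y = 2092.5/0.45 = 4650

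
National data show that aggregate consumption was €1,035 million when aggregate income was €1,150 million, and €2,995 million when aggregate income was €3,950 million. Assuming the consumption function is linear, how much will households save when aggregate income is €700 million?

S = -20

MPC = (2995 − 1035)/(3950 − 1150) = 1960/2800 = 0.7
a = 1035 − 0.7(1150) = 1035 − 805 = 230
C = 230 + 0.7(700) = 720
S = 700 − 720 = -20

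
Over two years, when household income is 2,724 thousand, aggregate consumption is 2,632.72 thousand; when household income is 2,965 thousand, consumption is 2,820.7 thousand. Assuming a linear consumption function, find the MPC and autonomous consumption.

MPC = ΔC/ΔY = (2820.7 − 2632.72)/(2965 − 2724) = 187.98/241 = 0.78
a = C − MPC·Y = 2632.72 − 0.78(2724) = 2632.72 − 2124.72 = 508

MPC = 0.78; a = 508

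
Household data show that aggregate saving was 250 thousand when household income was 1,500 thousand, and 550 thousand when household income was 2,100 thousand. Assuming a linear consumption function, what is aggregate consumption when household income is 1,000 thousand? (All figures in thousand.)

MPS = ΔS/ΔY = (550 − 250)/(2100 − 1500) = 300/600 = 0.5
MPC = 1 − MPS = 0.5
Autonomous saving = 250 − 0.5(1500) = -500, so a = 500
C = 500 + 0.5(1000) = 500 + 500 = 1000

C = 1000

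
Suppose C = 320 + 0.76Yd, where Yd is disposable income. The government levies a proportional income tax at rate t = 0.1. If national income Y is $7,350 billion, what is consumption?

C = 5347.4

Yd = (1 − 0.1)(7350) = 0.9(7350) = 6615
C = 320 + 0.76(6615) = 320 + 5027.4 = 5347.4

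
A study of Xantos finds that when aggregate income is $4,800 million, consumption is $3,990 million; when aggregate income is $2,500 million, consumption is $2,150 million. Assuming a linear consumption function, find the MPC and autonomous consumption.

MPC = 0.8; a = 150

MPC = ΔC/ΔY = (3990 − 2150)/(4800 − 2500) = 1840/2300 = 0.8
a = C − MPC·Y = 2150 − 0.8(2500) = 2150 − 2000 = 150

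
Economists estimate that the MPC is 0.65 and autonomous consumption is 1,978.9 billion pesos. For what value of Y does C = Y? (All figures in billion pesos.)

Y = 5654

At break-even, C = Y: 1978.9 + 0.65Y = Y
0.35Y = 1978.9, so Y = 1978.9/0.35 = 5654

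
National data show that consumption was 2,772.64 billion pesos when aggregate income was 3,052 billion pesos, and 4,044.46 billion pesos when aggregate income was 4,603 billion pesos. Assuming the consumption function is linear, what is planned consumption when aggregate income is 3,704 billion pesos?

MPC = (4044.46 − 2772.64)/(4603 − 3052) = 1271.82/1551 = 0.82
a = 2772.64 − 0.82(3052) = 2772.64 − 2502.64 = 270
C = 270 + 0.82(3704) = 270 + 3037.28 = 3307.28

C = 3307.28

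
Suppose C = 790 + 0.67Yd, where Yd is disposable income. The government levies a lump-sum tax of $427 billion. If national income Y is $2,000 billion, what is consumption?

Yd = Y − T = 2000 − 427 = 1573
C = 790 + 0.67(1573) = 790 + 1053.91 = 1843.91

C = 1843.91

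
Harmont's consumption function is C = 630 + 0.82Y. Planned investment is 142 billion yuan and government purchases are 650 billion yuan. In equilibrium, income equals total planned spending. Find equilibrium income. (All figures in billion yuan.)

Y = 7900

Y = C + I + G = 630 + 0.82Y + 142 + 650
Y − 0.82Y = 1422
0.18Y = 1422, so Y = 1422/0.18 = 7900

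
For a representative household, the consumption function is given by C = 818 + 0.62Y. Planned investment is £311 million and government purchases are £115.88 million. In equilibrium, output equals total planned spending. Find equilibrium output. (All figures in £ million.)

Y = 3276

Y = C + I + G = 818 + 0.62Y + 311 + 115.88
Y − 0.62Y = 1244.88
0.38Y = 1244.88, so Y = 1244.88/0.38 = 3276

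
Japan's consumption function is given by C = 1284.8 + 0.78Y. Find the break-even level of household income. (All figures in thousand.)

At break-even, C = Y: 1284.8 + 0.78Y = Y
0.22Y = 1284.8, so Y = 1284.8/0.22 = 5840

Y = 5840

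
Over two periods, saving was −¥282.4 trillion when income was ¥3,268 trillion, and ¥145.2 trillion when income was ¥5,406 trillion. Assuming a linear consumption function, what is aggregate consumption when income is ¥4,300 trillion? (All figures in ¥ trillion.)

MPS = ΔS/ΔY = (145.2 − (-282.4))/(5406 − 3268) = 427.6/2138 = 0.2
MPC = 1 − MPS = 0.8
Autonomous saving = -282.4 − 0.2(3268) = -936, so a = 936
C = 936 + 0.8(4300) = 936 + 3440 = 4376

C = 4376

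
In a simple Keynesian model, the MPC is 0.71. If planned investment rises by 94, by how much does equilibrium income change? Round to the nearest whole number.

The multiplier is 1/(1 − MPC) = 1/0.29.
ΔY = 94/0.29 = 324.14 ≈ 324

ΔY ≈ 324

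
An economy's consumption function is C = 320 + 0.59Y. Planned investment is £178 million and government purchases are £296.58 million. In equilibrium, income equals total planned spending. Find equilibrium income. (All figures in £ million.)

Y = 1938

Y = C + I + G = 320 + 0.59Y + 178 + 296.58
Y − 0.59Y = 794.58
0.41Y = 794.58, so Y = 794.58/0.41 = 1938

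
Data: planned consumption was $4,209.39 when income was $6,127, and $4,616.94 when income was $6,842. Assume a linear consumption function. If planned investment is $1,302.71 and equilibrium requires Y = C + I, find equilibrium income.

Y = 4697

MPC = (4616.94 − 4209.39)/(6842 − 6127) = 407.55/715 = 0.57
a = 4209.39 − 0.57(6127) = 717
Equilibrium: Y = 717 + 0.57Y + 1302.71
0.43Y = 2019.71, so Y = 2019.71/0.43 = 4697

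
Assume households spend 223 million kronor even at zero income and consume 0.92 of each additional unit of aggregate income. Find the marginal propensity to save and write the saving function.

MPS = 1 − MPC = 1 − 0.92 = 0.08
S = Y − C = -223 + 0.08Y

MPS = 0.08; S = -223 + 0.08Y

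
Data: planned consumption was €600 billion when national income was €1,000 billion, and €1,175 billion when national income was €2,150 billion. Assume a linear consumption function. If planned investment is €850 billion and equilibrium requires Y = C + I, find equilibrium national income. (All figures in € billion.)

MPC = (1175 − 600)/(2150 − 1000) = 575/1150 = 0.5
a = 600 − 0.5(1000) = 100
Equilibrium: Y = 100 + 0.5Y + 850
0.5Y = 950, so Y = 950/0.5 = 1900

Y = 1900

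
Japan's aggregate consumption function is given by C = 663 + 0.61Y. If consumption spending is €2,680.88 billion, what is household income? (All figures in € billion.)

663 + 0.61Y = 2680.88
0.61Y = 2017.88, so Y = 2017.88/0.61 = 3308

Y = 3308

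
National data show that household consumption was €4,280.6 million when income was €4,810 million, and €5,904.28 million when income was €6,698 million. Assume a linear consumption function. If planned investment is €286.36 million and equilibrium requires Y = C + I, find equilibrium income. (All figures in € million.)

MPC = (5904.28 − 4280.6)/(6698 − 4810) = 1623.68/1888 = 0.86
a = 4280.6 − 0.86(4810) = 144
Equilibrium: Y = 144 + 0.86Y + 286.36
0.14Y = 430.36, so Y = 430.36/0.14 = 3074

Y = 3074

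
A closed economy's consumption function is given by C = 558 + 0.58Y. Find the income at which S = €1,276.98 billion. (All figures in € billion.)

S = Y − C = -558 + 0.42Y
-558 + 0.42Y = 1276.98, so 0.42Y = 1834.98 and Y = 4369

Y = 4369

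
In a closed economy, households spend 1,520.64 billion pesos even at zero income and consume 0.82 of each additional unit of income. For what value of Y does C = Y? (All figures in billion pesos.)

Y = 8448

At break-even, C = Y: 1520.64 + 0.82Y = Y
0.18Y = 1520.64, so Y = 1520.64/0.18 = 8448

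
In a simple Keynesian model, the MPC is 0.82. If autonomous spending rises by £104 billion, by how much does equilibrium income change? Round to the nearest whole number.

The multiplier is 1/(1 − MPC) = 1/0.18.
ΔY = 104/0.18 = 577.78 ≈ 578

ΔY ≈ 578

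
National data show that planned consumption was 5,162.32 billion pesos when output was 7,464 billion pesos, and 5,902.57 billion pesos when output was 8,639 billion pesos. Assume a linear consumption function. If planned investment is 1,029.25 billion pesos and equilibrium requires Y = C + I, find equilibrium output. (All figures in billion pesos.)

Y = 4025

MPC = (5902.57 − 5162.32)/(8639 − 7464) = 740.25/1175 = 0.63
a = 5162.32 − 0.63(7464) = 460
Equilibrium: Y = 460 + 0.63Y + 1029.25
0.37Y = 1489.25, so Y = 1489.25/0.37 = 4025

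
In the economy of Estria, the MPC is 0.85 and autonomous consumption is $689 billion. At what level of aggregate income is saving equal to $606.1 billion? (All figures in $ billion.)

S = Y − C = -689 + 0.15Y
-689 + 0.15Y = 606.1, so 0.15Y = 1295.1 and Y = 8634

Y = 8634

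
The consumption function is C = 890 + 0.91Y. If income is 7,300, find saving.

C = 890 + 0.91(7300) = 890 + 6643 = 7533
S = Y − C = 7300 − 7533 = -233

S = -233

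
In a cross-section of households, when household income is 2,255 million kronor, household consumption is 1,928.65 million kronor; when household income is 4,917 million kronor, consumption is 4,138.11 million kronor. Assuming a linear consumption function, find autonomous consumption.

MPC = ΔC/ΔY = (4138.11 − 1928.65)/(4917 − 2255) = 2209.46/2662 = 0.83
a = C − MPC·Y = 1928.65 − 0.83(2255) = 1928.65 − 1871.65 = 57

a = 57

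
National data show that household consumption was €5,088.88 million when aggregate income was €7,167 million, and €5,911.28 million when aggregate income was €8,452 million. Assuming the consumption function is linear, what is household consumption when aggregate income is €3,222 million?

MPC = (5911.28 − 5088.88)/(8452 − 7167) = 822.4/1285 = 0.64
a = 5088.88 − 0.64(7167) = 5088.88 − 4586.88 = 502
C = 502 + 0.64(3222) = 502 + 2062.08 = 2564.08

C = 2564.08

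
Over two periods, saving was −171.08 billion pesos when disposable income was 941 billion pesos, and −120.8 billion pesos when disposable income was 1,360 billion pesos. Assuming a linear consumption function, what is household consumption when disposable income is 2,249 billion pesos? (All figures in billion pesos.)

C = 2263.12

MPS = ΔS/ΔY = (-120.8 − (-171.08))/(1360 − 941) = 50.28/419 = 0.12
MPC = 1 − MPS = 0.88
Autonomous saving = -171.08 − 0.12(941) = -284, so a = 284
C = 284 + 0.88(2249) = 284 + 1979.12 = 2263.12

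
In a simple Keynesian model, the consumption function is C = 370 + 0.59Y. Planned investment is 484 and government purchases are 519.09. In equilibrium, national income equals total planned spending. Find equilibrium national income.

Y = 3349

Y = C + I + G = 370 + 0.59Y + 484 + 519.09
Y − 0.59Y = 1373.09
0.41Y = 1373.09, so Y = 1373.09/0.41 = 3349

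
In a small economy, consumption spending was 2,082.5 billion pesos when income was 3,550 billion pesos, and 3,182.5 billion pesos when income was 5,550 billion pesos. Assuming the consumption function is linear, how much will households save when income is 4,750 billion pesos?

S = 2007.5

MPC = (3182.5 − 2082.5)/(5550 − 3550) = 1100/2000 = 0.55
a = 2082.5 − 0.55(3550) = 2082.5 − 1952.5 = 130
C = 130 + 0.55(4750) = 2742.5
S = 4750 − 2742.5 = 2007.5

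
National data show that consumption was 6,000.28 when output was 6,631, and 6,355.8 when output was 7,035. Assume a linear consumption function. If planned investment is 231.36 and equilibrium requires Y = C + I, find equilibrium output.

MPC = (6355.8 − 6000.28)/(7035 − 6631) = 355.52/404 = 0.88
a = 6000.28 − 0.88(6631) = 165
Equilibrium: Y = 165 + 0.88Y + 231.36
0.12Y = 396.36, so Y = 396.36/0.12 = 3303

Y = 3303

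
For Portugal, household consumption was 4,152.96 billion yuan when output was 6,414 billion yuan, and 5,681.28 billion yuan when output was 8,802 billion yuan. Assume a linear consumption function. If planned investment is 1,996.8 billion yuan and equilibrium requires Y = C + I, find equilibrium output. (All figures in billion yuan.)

MPC = (5681.28 − 4152.96)/(8802 − 6414) = 1528.32/2388 = 0.64
a = 4152.96 − 0.64(6414) = 48
Equilibrium: Y = 48 + 0.64Y + 1996.8
0.36Y = 2044.8, so Y = 2044.8/0.36 = 5680

Y = 5680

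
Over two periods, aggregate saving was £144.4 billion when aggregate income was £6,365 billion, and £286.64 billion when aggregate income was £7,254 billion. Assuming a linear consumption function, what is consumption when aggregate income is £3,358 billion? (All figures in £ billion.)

C = 3694.72

MPS = ΔS/ΔY = (286.64 − 144.4)/(7254 − 6365) = 142.24/889 = 0.16
MPC = 1 − MPS = 0.84
Autonomous saving = 144.4 − 0.16(6365) = -874, so a = 874
C = 874 + 0.84(3358) = 874 + 2820.72 = 3694.72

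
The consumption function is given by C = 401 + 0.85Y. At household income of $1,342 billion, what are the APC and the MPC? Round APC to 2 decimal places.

APC = 1.15; MPC = 0.85

MPC = 0.85 (the slope of the consumption function)
C = 401 + 0.85(1342) = 1541.7, so APC = 1541.7/1342 = 1.15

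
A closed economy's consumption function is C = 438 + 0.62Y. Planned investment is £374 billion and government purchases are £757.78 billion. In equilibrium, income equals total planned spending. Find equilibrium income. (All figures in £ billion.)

Y = C + I + G = 438 + 0.62Y + 374 + 757.78
Y − 0.62Y = 1569.78
0.38Y = 1569.78, so Y = 1569.78/0.38 = 4131

Y = 4131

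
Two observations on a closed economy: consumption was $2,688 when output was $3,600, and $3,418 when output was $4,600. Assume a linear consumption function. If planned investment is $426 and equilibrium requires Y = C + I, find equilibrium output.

MPC = (3418 − 2688)/(4600 − 3600) = 730/1000 = 0.73
a = 2688 − 0.73(3600) = 60
Equilibrium: Y = 60 + 0.73Y + 426
0.27Y = 486, so Y = 486/0.27 = 1800

Y = 1800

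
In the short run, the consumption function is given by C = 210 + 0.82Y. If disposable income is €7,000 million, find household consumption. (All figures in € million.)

C = 210 + 0.82(7000) = 210 + 5740 = 5950

C = 5950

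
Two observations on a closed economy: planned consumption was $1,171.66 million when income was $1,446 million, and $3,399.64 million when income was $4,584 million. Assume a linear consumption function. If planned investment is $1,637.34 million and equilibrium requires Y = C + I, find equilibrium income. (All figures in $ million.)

MPC = (3399.64 − 1171.66)/(4584 − 1446) = 2227.98/3138 = 0.71
a = 1171.66 − 0.71(1446) = 145
Equilibrium: Y = 145 + 0.71Y + 1637.34
0.29Y = 1782.34, so Y = 1782.34/0.29 = 6146

Y = 6146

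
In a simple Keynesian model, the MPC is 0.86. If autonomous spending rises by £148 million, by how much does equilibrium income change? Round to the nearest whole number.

The multiplier is 1/(1 − MPC) = 1/0.14.
ΔY = 148/0.14 = 1057.14 ≈ 1057

ΔY ≈ 1057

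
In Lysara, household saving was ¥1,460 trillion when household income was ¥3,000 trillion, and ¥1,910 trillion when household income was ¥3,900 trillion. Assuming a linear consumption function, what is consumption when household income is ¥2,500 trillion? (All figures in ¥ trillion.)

MPS = ΔS/ΔY = (1910 − 1460)/(3900 − 3000) = 450/900 = 0.5
MPC = 1 − MPS = 0.5
Autonomous saving = 1460 − 0.5(3000) = -40, so a = 40
C = 40 + 0.5(2500) = 40 + 1250 = 1290

C = 1290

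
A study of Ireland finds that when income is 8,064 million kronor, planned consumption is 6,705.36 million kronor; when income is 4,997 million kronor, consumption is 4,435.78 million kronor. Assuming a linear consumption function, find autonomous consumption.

a = 738

MPC = ΔC/ΔY = (6705.36 − 4435.78)/(8064 − 4997) = 2269.58/3067 = 0.74
a = C − MPC·Y = 4435.78 − 0.74(4997) = 4435.78 − 3697.78 = 738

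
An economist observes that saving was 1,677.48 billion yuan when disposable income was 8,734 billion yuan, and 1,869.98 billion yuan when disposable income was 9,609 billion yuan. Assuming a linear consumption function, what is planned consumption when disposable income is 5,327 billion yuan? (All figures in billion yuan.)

C = 4399.06

MPS = ΔS/ΔY = (1869.98 − 1677.48)/(9609 − 8734) = 192.5/875 = 0.22
MPC = 1 − MPS = 0.78
Autonomous saving = 1677.48 − 0.22(8734) = -244, so a = 244
C = 244 + 0.78(5327) = 244 + 4155.06 = 4399.06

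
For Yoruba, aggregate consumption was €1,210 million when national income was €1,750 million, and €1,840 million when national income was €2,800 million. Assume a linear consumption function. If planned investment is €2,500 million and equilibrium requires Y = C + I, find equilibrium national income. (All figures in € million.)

MPC = (1840 − 1210)/(2800 − 1750) = 630/1050 = 0.6
a = 1210 − 0.6(1750) = 160
Equilibrium: Y = 160 + 0.6Y + 2500
0.4Y = 2660, so Y = 2660/0.4 = 6650

Y = 6650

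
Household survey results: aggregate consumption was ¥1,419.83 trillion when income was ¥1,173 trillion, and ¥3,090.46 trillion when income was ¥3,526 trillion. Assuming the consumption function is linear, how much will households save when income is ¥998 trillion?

S = -297.58

MPC = (3090.46 − 1419.83)/(3526 − 1173) = 1670.63/2353 = 0.71
a = 1419.83 − 0.71(1173) = 1419.83 − 832.83 = 587
C = 587 + 0.71(998) = 1295.58
S = 998 − 1295.58 = -297.58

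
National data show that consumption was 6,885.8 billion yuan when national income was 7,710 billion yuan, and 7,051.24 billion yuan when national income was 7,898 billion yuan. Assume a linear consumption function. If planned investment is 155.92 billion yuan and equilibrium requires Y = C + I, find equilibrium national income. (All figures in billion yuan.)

Y = 2141

MPC = (7051.24 − 6885.8)/(7898 − 7710) = 165.44/188 = 0.88
a = 6885.8 − 0.88(7710) = 101
Equilibrium: Y = 101 + 0.88Y + 155.92
0.12Y = 256.92, so Y = 256.92/0.12 = 2141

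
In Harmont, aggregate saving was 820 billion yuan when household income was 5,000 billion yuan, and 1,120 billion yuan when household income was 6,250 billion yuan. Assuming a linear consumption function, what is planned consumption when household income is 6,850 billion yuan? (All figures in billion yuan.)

C = 5586

MPS = ΔS/ΔY = (1120 − 820)/(6250 − 5000) = 300/1250 = 0.24
MPC = 1 − MPS = 0.76
Autonomous saving = 820 − 0.24(5000) = -380, so a = 380
C = 380 + 0.76(6850) = 380 + 5206 = 5586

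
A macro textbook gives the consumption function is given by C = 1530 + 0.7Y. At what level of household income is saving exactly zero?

At break-even, C = Y: 1530 + 0.7Y = Y
0.3Y = 1530, so Y = 1530/0.3 = 5100

Y = 5100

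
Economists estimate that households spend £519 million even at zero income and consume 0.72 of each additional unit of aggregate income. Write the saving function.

S = -519 + 0.28Y

S = Y − C = Y − (519 + 0.72Y) = -519 + (1 − 0.72)Y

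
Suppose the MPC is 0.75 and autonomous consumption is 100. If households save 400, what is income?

S = Y − C = -100 + 0.25Y
-100 + 0.25Y = 400, so 0.25Y = 500 and Y = 2000

Y = 2000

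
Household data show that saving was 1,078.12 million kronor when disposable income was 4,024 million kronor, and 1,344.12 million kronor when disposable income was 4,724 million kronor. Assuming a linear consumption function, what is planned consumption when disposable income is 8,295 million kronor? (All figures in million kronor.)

MPS = ΔS/ΔY = (1344.12 − 1078.12)/(4724 − 4024) = 266/700 = 0.38
MPC = 1 − MPS = 0.62
Autonomous saving = 1078.12 − 0.38(4024) = -451, so a = 451
C = 451 + 0.62(8295) = 451 + 5142.9 = 5593.9

C = 5593.9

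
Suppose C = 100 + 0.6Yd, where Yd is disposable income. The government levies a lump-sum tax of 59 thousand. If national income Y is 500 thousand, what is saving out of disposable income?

Yd = Y − T = 500 − 59 = 441
C = 100 + 0.6(441) = 100 + 264.6 = 364.6
S = Yd − C = 441 − 364.6 = 76.4

S = 76.4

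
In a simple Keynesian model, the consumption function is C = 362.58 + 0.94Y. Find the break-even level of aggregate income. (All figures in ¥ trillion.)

Y = 6043

At break-even, C = Y: 362.58 + 0.94Y = Y
0.06Y = 362.58, so Y = 362.58/0.06 = 6043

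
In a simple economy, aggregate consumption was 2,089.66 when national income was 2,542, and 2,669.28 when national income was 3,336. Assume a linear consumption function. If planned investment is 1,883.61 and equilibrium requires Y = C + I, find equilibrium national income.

Y = 7843

MPC = (2669.28 − 2089.66)/(3336 − 2542) = 579.62/794 = 0.73
a = 2089.66 − 0.73(2542) = 234
Equilibrium: Y = 234 + 0.73Y + 1883.61
0.27Y = 2117.61, so Y = 2117.61/0.27 = 7843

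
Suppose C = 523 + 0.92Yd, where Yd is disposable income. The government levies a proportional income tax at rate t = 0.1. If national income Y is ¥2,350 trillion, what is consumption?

C = 2468.8

Yd = (1 − 0.1)(2350) = 0.9(2350) = 2115
C = 523 + 0.92(2115) = 523 + 1945.8 = 2468.8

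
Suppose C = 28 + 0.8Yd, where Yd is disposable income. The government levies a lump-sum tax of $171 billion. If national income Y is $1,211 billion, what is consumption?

Yd = Y − T = 1211 − 171 = 1040
C = 28 + 0.8(1040) = 28 + 832 = 860

C = 860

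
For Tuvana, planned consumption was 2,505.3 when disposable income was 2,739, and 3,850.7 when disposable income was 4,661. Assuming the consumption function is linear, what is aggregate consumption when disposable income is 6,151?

C = 4893.7

MPC = (3850.7 − 2505.3)/(4661 − 2739) = 1345.4/1922 = 0.7
a = 2505.3 − 0.7(2739) = 2505.3 − 1917.3 = 588
C = 588 + 0.7(6151) = 588 + 4305.7 = 4893.7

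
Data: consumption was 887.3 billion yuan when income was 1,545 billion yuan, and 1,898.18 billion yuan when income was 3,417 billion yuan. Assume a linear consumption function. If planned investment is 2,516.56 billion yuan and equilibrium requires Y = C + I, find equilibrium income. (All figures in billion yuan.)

Y = 5586

MPC = (1898.18 − 887.3)/(3417 − 1545) = 1010.88/1872 = 0.54
a = 887.3 − 0.54(1545) = 53
Equilibrium: Y = 53 + 0.54Y + 2516.56
0.46Y = 2569.56, so Y = 2569.56/0.46 = 5586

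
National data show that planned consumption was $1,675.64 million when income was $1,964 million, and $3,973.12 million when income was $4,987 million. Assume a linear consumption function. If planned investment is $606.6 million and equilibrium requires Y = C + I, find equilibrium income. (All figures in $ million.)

Y = 3290

MPC = (3973.12 − 1675.64)/(4987 − 1964) = 2297.48/3023 = 0.76
a = 1675.64 − 0.76(1964) = 183
Equilibrium: Y = 183 + 0.76Y + 606.6
0.24Y = 789.6, so Y = 789.6/0.24 = 3290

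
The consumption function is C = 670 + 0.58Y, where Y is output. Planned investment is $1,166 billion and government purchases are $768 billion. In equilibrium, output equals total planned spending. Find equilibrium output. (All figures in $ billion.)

Y = C + I + G = 670 + 0.58Y + 1166 + 768
Y − 0.58Y = 2604
0.42Y = 2604, so Y = 2604/0.42 = 6200

Y = 6200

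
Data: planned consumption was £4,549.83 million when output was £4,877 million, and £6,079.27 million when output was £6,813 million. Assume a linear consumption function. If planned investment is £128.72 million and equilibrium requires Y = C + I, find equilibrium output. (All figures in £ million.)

Y = 3932

MPC = (6079.27 − 4549.83)/(6813 − 4877) = 1529.44/1936 = 0.79
a = 4549.83 − 0.79(4877) = 697
Equilibrium: Y = 697 + 0.79Y + 128.72
0.21Y = 825.72, so Y = 825.72/0.21 = 3932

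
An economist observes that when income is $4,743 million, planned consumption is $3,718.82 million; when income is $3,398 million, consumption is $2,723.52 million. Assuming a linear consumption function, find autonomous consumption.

MPC = ΔC/ΔY = (3718.82 − 2723.52)/(4743 − 3398) = 995.3/1345 = 0.74
a = C − MPC·Y = 2723.52 − 0.74(3398) = 2723.52 − 2514.52 = 209

a = 209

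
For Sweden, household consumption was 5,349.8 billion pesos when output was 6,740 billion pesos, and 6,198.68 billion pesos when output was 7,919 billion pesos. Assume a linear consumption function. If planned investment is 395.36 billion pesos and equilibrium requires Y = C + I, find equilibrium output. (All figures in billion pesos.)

Y = 3187

MPC = (6198.68 − 5349.8)/(7919 − 6740) = 848.88/1179 = 0.72
a = 5349.8 − 0.72(6740) = 497
Equilibrium: Y = 497 + 0.72Y + 395.36
0.28Y = 892.36, so Y = 892.36/0.28 = 3187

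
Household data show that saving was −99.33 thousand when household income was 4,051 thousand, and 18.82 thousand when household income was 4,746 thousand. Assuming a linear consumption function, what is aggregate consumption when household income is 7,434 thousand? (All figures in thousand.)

C = 6958.22

MPS = ΔS/ΔY = (18.82 − (-99.33))/(4746 − 4051) = 118.15/695 = 0.17
MPC = 1 − MPS = 0.83
Autonomous saving = -99.33 − 0.17(4051) = -788, so a = 788
C = 788 + 0.83(7434) = 788 + 6170.22 = 6958.22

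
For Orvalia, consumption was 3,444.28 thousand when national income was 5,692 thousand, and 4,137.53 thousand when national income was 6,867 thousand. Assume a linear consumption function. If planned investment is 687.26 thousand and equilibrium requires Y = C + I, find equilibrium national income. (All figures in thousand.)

MPC = (4137.53 − 3444.28)/(6867 − 5692) = 693.25/1175 = 0.59
a = 3444.28 − 0.59(5692) = 86
Equilibrium: Y = 86 + 0.59Y + 687.26
0.41Y = 773.26, so Y = 773.26/0.41 = 1886

Y = 1886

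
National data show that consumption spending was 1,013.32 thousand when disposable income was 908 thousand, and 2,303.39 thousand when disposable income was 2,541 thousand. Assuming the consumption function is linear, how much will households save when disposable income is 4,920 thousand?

MPC = (2303.39 − 1013.32)/(2541 − 908) = 1290.07/1633 = 0.79
a = 1013.32 − 0.79(908) = 1013.32 − 717.32 = 296
C = 296 + 0.79(4920) = 4182.8
S = 4920 − 4182.8 = 737.2

S = 737.2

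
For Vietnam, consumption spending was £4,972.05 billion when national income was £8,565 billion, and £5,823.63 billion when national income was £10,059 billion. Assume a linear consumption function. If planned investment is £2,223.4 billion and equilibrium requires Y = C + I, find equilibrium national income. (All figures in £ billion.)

Y = 5380

MPC = (5823.63 − 4972.05)/(10059 − 8565) = 851.58/1494 = 0.57
a = 4972.05 − 0.57(8565) = 90
Equilibrium: Y = 90 + 0.57Y + 2223.4
0.43Y = 2313.4, so Y = 2313.4/0.43 = 5380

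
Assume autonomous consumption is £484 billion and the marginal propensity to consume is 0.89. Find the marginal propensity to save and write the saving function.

MPS = 1 − MPC = 1 − 0.89 = 0.11
S = Y − C = -484 + 0.11Y

MPS = 0.11; S = -484 + 0.11Y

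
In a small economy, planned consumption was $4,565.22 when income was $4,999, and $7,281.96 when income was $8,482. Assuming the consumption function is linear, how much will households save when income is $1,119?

MPC = (7281.96 − 4565.22)/(8482 − 4999) = 2716.74/3483 = 0.78
a = 4565.22 − 0.78(4999) = 4565.22 − 3899.22 = 666
C = 666 + 0.78(1119) = 1538.82
S = 1119 − 1538.82 = -419.82

S = -419.82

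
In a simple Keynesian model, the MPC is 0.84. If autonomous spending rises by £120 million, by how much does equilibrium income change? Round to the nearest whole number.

The multiplier is 1/(1 − MPC) = 1/0.16.
ΔY = 120/0.16 = 750.00 ≈ 750

ΔY ≈ 750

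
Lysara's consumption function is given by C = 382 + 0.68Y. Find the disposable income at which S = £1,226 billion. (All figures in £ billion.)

Y = 5025

S = Y − C = -382 + 0.32Y
-382 + 0.32Y = 1226, so 0.32Y = 1608 and Y = 5025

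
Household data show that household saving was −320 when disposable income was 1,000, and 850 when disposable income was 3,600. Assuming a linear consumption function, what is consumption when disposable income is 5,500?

C = 3795

MPS = ΔS/ΔY = (850 − (-320))/(3600 − 1000) = 1170/2600 = 0.45
MPC = 1 − MPS = 0.55
Autonomous saving = -320 − 0.45(1000) = -770, so a = 770
C = 770 + 0.55(5500) = 770 + 3025 = 3795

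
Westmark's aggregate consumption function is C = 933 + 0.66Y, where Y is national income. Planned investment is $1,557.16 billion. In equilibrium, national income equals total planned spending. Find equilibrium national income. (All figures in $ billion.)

Y = C + I = 933 + 0.66Y + 1557.16
Y − 0.66Y = 2490.16
0.34Y = 2490.16, so Y = 2490.16/0.34 = 7324

Y = 7324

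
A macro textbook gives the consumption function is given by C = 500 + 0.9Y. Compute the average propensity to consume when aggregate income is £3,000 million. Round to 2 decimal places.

C = 500 + 0.9(3000) = 3200
APC = C/Y = 3200/3000 = 1.07

APC = 1.07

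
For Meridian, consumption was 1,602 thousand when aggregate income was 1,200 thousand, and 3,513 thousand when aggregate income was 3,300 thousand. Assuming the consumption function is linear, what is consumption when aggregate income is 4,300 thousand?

C = 4423

MPC = (3513 − 1602)/(3300 − 1200) = 1911/2100 = 0.91
a = 1602 − 0.91(1200) = 1602 − 1092 = 510
C = 510 + 0.91(4300) = 510 + 3913 = 4423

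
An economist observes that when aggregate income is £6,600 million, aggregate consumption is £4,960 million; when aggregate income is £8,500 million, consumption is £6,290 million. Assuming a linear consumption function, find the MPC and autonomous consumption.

MPC = ΔC/ΔY = (6290 − 4960)/(8500 − 6600) = 1330/1900 = 0.7
a = C − MPC·Y = 4960 − 0.7(6600) = 4960 − 4620 = 340

MPC = 0.7; a = 340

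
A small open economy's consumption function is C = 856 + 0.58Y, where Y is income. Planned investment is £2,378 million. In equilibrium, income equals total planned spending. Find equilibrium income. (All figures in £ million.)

Y = C + I = 856 + 0.58Y + 2378
Y − 0.58Y = 3234
0.42Y = 3234, so Y = 3234/0.42 = 7700

Y = 7700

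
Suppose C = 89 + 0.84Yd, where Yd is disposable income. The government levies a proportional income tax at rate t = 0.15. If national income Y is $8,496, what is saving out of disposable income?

Yd = (1 − 0.15)(8496) = 0.85(8496) = 7221.6
C = 89 + 0.84(7221.6) = 89 + 6066.144 = 6155.144
S = Yd − C = 7221.6 − 6155.144 = 1066.456

S = 1066.456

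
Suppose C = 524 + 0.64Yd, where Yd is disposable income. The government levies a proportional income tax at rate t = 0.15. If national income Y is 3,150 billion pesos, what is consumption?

C = 2237.6

Yd = (1 − 0.15)(3150) = 0.85(3150) = 2677.5
C = 524 + 0.64(2677.5) = 524 + 1713.6 = 2237.6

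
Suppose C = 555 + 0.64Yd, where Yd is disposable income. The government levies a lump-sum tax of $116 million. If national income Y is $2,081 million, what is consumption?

Yd = Y − T = 2081 − 116 = 1965
C = 555 + 0.64(1965) = 555 + 1257.6 = 1812.6

C = 1812.6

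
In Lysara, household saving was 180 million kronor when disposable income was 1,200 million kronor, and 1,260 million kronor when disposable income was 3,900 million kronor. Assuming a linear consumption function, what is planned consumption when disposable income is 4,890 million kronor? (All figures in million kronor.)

MPS = ΔS/ΔY = (1260 − 180)/(3900 − 1200) = 1080/2700 = 0.4
MPC = 1 − MPS = 0.6
Autonomous saving = 180 − 0.4(1200) = -300, so a = 300
C = 300 + 0.6(4890) = 300 + 2934 = 3234

C = 3234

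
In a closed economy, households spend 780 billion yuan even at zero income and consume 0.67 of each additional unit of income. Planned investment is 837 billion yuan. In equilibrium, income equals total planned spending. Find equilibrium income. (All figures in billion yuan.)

Y = 4900

Y = C + I = 780 + 0.67Y + 837
Y − 0.67Y = 1617
0.33Y = 1617, so Y = 1617/0.33 = 4900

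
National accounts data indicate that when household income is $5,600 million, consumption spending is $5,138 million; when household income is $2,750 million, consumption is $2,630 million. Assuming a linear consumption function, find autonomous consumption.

a = 210

MPC = ΔC/ΔY = (5138 − 2630)/(5600 − 2750) = 2508/2850 = 0.88
a = C − MPC·Y = 2630 − 0.88(2750) = 2630 − 2420 = 210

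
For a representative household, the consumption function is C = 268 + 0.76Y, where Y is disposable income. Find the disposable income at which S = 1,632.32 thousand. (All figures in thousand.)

S = Y − C = -268 + 0.24Y
-268 + 0.24Y = 1632.32, so 0.24Y = 1900.32 and Y = 7918

Y = 7918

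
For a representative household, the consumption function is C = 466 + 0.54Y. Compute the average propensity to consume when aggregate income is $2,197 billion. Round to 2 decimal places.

APC = 0.75

C = 466 + 0.54(2197) = 1652.38
APC = C/Y = 1652.38/2197 = 0.75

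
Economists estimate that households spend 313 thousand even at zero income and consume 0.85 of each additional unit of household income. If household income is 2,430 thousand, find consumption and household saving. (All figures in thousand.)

C = 313 + 0.85(2430) = 313 + 2065.5 = 2378.5
S = Y − C = 2430 − 2378.5 = 51.5

C = 2378.5; S = 51.5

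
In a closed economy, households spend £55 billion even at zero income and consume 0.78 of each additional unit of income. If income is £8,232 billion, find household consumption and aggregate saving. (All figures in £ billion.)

C = 6475.96; S = 1756.04

C = 55 + 0.78(8232) = 55 + 6420.96 = 6475.96
S = Y − C = 8232 − 6475.96 = 1756.04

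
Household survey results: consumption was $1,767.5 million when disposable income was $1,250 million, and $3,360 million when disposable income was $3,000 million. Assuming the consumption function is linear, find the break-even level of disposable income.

Y = 7000

MPC = (3360 − 1767.5)/(3000 − 1250) = 1592.5/1750 = 0.91
a = 1767.5 − 0.91(1250) = 1767.5 − 1137.5 = 630
Break-even: Y = a/(1−MPC) = 630/0.09 = 7000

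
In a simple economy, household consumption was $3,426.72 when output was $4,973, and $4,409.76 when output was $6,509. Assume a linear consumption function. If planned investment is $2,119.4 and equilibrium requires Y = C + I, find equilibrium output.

MPC = (4409.76 − 3426.72)/(6509 − 4973) = 983.04/1536 = 0.64
a = 3426.72 − 0.64(4973) = 244
Equilibrium: Y = 244 + 0.64Y + 2119.4
0.36Y = 2363.4, so Y = 2363.4/0.36 = 6565

Y = 6565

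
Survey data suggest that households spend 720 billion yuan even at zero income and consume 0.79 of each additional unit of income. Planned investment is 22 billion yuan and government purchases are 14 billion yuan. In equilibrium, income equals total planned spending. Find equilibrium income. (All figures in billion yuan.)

Y = C + I + G = 720 + 0.79Y + 22 + 14
Y − 0.79Y = 756
0.21Y = 756, so Y = 756/0.21 = 3600

Y = 3600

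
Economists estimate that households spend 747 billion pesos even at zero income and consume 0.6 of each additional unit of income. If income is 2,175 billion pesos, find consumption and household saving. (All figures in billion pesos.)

C = 2052; S = 123

C = 747 + 0.6(2175) = 747 + 1305 = 2052
S = Y − C = 2175 − 2052 = 123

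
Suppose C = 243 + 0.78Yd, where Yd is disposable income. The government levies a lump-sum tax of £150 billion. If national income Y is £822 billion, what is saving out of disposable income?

S = -95.16

Yd = Y − T = 822 − 150 = 672
C = 243 + 0.78(672) = 243 + 524.16 = 767.16
S = Yd − C = 672 − 767.16 = -95.16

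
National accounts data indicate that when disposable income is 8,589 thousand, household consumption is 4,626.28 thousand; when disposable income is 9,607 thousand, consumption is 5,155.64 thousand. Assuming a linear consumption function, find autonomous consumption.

MPC = ΔC/ΔY = (5155.64 − 4626.28)/(9607 − 8589) = 529.36/1018 = 0.52
a = C − MPC·Y = 4626.28 − 0.52(8589) = 4626.28 − 4466.28 = 160

a = 160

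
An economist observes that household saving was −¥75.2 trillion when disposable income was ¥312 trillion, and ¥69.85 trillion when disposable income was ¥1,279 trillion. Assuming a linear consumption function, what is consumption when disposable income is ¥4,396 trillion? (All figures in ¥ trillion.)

MPS = ΔS/ΔY = (69.85 − (-75.2))/(1279 − 312) = 145.05/967 = 0.15
MPC = 1 − MPS = 0.85
Autonomous saving = -75.2 − 0.15(312) = -122, so a = 122
C = 122 + 0.85(4396) = 122 + 3736.6 = 3858.6

C = 3858.6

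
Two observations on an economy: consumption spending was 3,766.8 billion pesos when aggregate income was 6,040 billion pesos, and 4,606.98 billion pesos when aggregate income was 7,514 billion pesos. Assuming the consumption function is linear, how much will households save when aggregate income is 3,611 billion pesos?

MPC = (4606.98 − 3766.8)/(7514 − 6040) = 840.18/1474 = 0.57
a = 3766.8 − 0.57(6040) = 3766.8 − 3442.8 = 324
C = 324 + 0.57(3611) = 2382.27
S = 3611 − 2382.27 = 1228.73

S = 1228.73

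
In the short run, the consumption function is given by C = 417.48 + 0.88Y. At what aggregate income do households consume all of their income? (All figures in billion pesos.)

At break-even, C = Y: 417.48 + 0.88Y = Y
0.12Y = 417.48, so Y = 417.48/0.12 = 3479

Y = 3479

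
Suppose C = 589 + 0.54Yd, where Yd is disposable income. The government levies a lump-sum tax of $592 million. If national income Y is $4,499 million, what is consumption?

C = 2698.78

Yd = Y − T = 4499 − 592 = 3907
C = 589 + 0.54(3907) = 589 + 2109.78 = 2698.78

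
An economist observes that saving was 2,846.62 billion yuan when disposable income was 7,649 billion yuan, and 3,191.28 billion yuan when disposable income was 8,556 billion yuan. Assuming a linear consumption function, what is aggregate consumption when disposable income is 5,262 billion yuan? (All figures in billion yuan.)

MPS = ΔS/ΔY = (3191.28 − 2846.62)/(8556 − 7649) = 344.66/907 = 0.38
MPC = 1 − MPS = 0.62
Autonomous saving = 2846.62 − 0.38(7649) = -60, so a = 60
C = 60 + 0.62(5262) = 60 + 3262.44 = 3322.44

C = 3322.44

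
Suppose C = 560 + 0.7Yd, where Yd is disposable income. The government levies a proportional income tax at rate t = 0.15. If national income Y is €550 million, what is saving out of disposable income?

Yd = (1 − 0.15)(550) = 0.85(550) = 467.5
C = 560 + 0.7(467.5) = 560 + 327.25 = 887.25
S = Yd − C = 467.5 − 887.25 = -419.75

S = -419.75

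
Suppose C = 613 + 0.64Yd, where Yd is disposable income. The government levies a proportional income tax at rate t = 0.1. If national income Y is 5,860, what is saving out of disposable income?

S = 1285.64

Yd = (1 − 0.1)(5860) = 0.9(5860) = 5274
C = 613 + 0.64(5274) = 613 + 3375.36 = 3988.36
S = Yd − C = 5274 − 3988.36 = 1285.64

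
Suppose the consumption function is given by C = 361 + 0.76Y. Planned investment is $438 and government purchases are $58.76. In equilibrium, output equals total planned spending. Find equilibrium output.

Y = 3574

Y = C + I + G = 361 + 0.76Y + 438 + 58.76
Y − 0.76Y = 857.76
0.24Y = 857.76, so Y = 857.76/0.24 = 3574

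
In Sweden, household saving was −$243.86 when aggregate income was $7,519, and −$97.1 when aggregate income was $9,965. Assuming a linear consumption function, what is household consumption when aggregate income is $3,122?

MPS = ΔS/ΔY = (-97.1 − (-243.86))/(9965 − 7519) = 146.76/2446 = 0.06
MPC = 1 − MPS = 0.94
Autonomous saving = -243.86 − 0.06(7519) = -695, so a = 695
C = 695 + 0.94(3122) = 695 + 2934.68 = 3629.68

C = 3629.68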